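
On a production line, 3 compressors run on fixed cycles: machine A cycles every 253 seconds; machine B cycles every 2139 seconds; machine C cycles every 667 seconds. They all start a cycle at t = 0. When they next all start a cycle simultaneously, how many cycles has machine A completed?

All finish a whole number of cycles simultaneously at t = LCM of the periods.
253 = 11 × 23
2139 = 3 × 23 × 31
667 = 23 × 29
LCM(253, 2139, 667) = 3 × 11 × 23 × 29 × 31 = 682341.
Cycles for period 253: 682341 / 253 = 2697.

2697 cycles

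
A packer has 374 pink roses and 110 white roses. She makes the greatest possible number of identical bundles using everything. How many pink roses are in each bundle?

Number of bundles = gcd(374, 110).
374 = 2 × 11 × 17
110 = 2 × 5 × 11
gcd(374, 110) = 2 × 11 = 22.
pink roses per bundle = 374 / 22 = 17.

17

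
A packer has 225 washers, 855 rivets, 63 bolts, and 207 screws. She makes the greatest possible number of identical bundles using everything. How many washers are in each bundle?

25

Number of bundles = gcd(225, 855, 63, 207).
225 = 3^2 × 5^2
855 = 3^2 × 5 × 19
63 = 3^2 × 7
207 = 3^2 × 23
gcd(225, 855, 63, 207) = 3^2 = 9.
washers per bundle = 225 / 9 = 25.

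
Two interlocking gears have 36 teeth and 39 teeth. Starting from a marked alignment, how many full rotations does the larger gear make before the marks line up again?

They are all back at their starting positions together after one LCM of the periods.
36 = 2^2 × 3^2
39 = 3 × 13
LCM(36, 39) = 2^2 × 3^2 × 13 = 468.
Rotations for period 39: 468 / 39 = 12.

12 rotations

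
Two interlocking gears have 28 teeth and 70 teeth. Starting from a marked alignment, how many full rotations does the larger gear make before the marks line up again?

All finish a whole number of cycles simultaneously at t = LCM of the periods.
28 = 2^2 × 7
70 = 2 × 5 × 7
LCM(28, 70) = 2^2 × 5 × 7 = 140.
Rotations for period 70: 140 / 70 = 2.

2 rotations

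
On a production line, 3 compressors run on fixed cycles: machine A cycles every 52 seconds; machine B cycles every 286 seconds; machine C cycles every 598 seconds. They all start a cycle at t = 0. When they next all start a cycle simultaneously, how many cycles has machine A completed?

The first common completion time is the LCM of the periods.
52 = 2^2 × 13
286 = 2 × 11 × 13
598 = 2 × 13 × 23
LCM(52, 286, 598) = 2^2 × 11 × 13 × 23 = 13156.
Cycles for period 52: 13156 / 52 = 253.

253 cycles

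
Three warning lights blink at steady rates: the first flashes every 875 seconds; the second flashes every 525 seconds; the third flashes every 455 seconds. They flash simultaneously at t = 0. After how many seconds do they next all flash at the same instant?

34125 seconds

We need the least common multiple of the intervals.
875 = 5^3 × 7
525 = 3 × 5^2 × 7
455 = 5 × 7 × 13
LCM(875, 525, 455) = 3 × 5^3 × 7 × 13 = 34125.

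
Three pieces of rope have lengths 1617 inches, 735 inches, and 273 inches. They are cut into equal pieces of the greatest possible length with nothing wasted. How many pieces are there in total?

Piece length = gcd(1617, 735, 273).
1617 = 3 × 7^2 × 11
735 = 3 × 5 × 7^2
273 = 3 × 7 × 13
gcd(1617, 735, 273) = 3 × 7 = 21.
Total pieces = 1617/21 + 735/21 + 273/21 = 77 + 35 + 13 = 125.

125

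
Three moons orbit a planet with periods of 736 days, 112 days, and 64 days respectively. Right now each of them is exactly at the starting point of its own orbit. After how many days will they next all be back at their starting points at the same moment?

10304 days

We need the least common multiple of the intervals.
736 = 2^5 × 23
112 = 2^4 × 7
64 = 2^6
LCM(736, 112, 64) = 2^6 × 7 × 23 = 10304.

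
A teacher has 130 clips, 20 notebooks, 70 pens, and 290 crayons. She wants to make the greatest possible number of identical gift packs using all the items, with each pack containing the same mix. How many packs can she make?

10 packs

The pack count must divide each quantity, so the greatest is gcd(130, 20, 70, 290).
130 = 2 × 5 × 13
20 = 2^2 × 5
70 = 2 × 5 × 7
290 = 2 × 5 × 29
gcd(130, 20, 70, 290) = 2 × 5 = 10.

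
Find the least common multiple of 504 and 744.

15624

504 = 2^3 × 3^2 × 7
744 = 2^3 × 3 × 31
LCM(504, 744) = 2^3 × 3^2 × 7 × 31 = 15624.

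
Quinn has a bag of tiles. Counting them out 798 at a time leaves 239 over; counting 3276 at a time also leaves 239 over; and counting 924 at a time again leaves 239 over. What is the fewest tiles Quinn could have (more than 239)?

N − 239 must be a common multiple of 798, 3276, and 924.
798 = 2 × 3 × 7 × 19
3276 = 2^2 × 3^2 × 7 × 13
924 = 2^2 × 3 × 7 × 11
LCM(798, 3276, 924) = 2^2 × 3^2 × 7 × 11 × 13 × 19 = 684684.
Smallest N > 239 is LCM + 239 = 684684 + 239 = 684923.

684923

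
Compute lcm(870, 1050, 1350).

274050

870 = 2 × 3 × 5 × 29
1050 = 2 × 3 × 5^2 × 7
1350 = 2 × 3^3 × 5^2
LCM(870, 1050, 1350) = 2 × 3^3 × 5^2 × 7 × 29 = 274050.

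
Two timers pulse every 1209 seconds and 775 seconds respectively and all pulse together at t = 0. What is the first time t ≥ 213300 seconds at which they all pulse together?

Joint pulses occur at multiples of LCM(1209, 775).
1209 = 3 × 13 × 31
775 = 5^2 × 31
LCM(1209, 775) = 3 × 5^2 × 13 × 31 = 30225.
Smallest multiple of 30225 that is ≥ 213300: ⌈213300/30225⌉ × 30225 = 8 × 30225 = 241800.

241800 seconds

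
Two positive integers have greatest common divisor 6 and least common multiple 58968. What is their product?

353808

For any two positive integers, gcd × lcm = product = 6 × 58968 = 353808.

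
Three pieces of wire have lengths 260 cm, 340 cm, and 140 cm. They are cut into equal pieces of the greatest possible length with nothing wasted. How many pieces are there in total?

37

Piece length = gcd(260, 340, 140).
260 = 2^2 × 5 × 13
340 = 2^2 × 5 × 17
140 = 2^2 × 5 × 7
gcd(260, 340, 140) = 2^2 × 5 = 20.
Total pieces = 260/20 + 340/20 + 140/20 = 13 + 17 + 7 = 37.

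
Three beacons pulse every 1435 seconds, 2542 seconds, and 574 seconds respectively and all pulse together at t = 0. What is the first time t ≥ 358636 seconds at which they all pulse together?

Joint pulses occur at multiples of LCM(1435, 2542, 574).
1435 = 5 × 7 × 41
2542 = 2 × 31 × 41
574 = 2 × 7 × 41
LCM(1435, 2542, 574) = 2 × 5 × 7 × 31 × 41 = 88970.
Smallest multiple of 88970 that is ≥ 358636: ⌈358636/88970⌉ × 88970 = 5 × 88970 = 444850.

444850 seconds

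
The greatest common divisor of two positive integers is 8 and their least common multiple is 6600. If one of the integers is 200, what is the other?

264

For two integers, gcd × lcm = product, so the other is (8 × 6600) / 200 = 52800 / 200 = 264.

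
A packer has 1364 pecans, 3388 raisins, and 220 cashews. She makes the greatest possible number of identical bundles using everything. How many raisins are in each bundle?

77

Number of bundles = gcd(1364, 3388, 220).
1364 = 2^2 × 11 × 31
3388 = 2^2 × 7 × 11^2
220 = 2^2 × 5 × 11
gcd(1364, 3388, 220) = 2^2 × 11 = 44.
raisins per bundle = 3388 / 44 = 77.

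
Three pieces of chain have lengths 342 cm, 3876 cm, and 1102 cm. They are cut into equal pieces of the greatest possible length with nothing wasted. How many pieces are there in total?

140

Piece length = gcd(342, 3876, 1102).
342 = 2 × 3^2 × 19
3876 = 2^2 × 3 × 17 × 19
1102 = 2 × 19 × 29
gcd(342, 3876, 1102) = 2 × 19 = 38.
Total pieces = 342/38 + 3876/38 + 1102/38 = 9 + 102 + 29 = 140.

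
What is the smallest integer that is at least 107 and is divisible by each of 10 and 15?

120

The integer must be a common multiple of 10 and 15, so a multiple of their LCM.
10 = 2 × 5
15 = 3 × 5
LCM(10, 15) = 2 × 3 × 5 = 30.
Smallest multiple of 30 that is ≥ 107: ⌈107/30⌉ × 30 = 4 × 30 = 120.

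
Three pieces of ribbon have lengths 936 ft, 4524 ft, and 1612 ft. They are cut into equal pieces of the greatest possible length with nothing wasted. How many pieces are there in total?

Piece length = gcd(936, 4524, 1612).
936 = 2^3 × 3^2 × 13
4524 = 2^2 × 3 × 13 × 29
1612 = 2^2 × 13 × 31
gcd(936, 4524, 1612) = 2^2 × 13 = 52.
Total pieces = 936/52 + 4524/52 + 1612/52 = 18 + 87 + 31 = 136.

136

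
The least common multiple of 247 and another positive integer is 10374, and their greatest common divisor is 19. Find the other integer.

798

gcd × lcm = product of the two integers, so the other integer is (19 × 10374) / 247 = 798.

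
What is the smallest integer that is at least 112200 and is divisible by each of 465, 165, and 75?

The integer must be a common multiple of 465, 165, and 75, so a multiple of their LCM.
465 = 3 × 5 × 31
165 = 3 × 5 × 11
75 = 3 × 5^2
LCM(465, 165, 75) = 3 × 5^2 × 11 × 31 = 25575.
Smallest multiple of 25575 that is ≥ 112200: ⌈112200/25575⌉ × 25575 = 5 × 25575 = 127875.

127875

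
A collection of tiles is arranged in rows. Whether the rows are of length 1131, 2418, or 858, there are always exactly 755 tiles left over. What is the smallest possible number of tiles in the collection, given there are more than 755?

N − 755 must be a common multiple of 1131, 2418, and 858.
1131 = 3 × 13 × 29
2418 = 2 × 3 × 13 × 31
858 = 2 × 3 × 11 × 13
LCM(1131, 2418, 858) = 2 × 3 × 11 × 13 × 29 × 31 = 771342.
Smallest N > 755 is LCM + 755 = 771342 + 755 = 772097.

772097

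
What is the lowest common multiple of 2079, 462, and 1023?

128898

2079 = 3^3 × 7 × 11
462 = 2 × 3 × 7 × 11
1023 = 3 × 11 × 31
LCM(2079, 462, 1023) = 2 × 3^3 × 7 × 11 × 31 = 128898.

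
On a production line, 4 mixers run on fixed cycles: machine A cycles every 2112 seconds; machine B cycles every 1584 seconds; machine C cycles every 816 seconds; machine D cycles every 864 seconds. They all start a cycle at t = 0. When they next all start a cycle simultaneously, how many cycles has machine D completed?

The first common completion time is the LCM of the periods.
2112 = 2^6 × 3 × 11
1584 = 2^4 × 3^2 × 11
816 = 2^4 × 3 × 17
864 = 2^5 × 3^3
LCM(2112, 1584, 816, 864) = 2^6 × 3^3 × 11 × 17 = 323136.
Cycles for period 864: 323136 / 864 = 374.

374 cycles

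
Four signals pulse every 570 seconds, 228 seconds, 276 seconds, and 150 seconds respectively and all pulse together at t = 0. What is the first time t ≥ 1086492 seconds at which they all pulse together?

Joint pulses occur at multiples of LCM(570, 228, 276, 150).
570 = 2 × 3 × 5 × 19
228 = 2^2 × 3 × 19
276 = 2^2 × 3 × 23
150 = 2 × 3 × 5^2
LCM(570, 228, 276, 150) = 2^2 × 3 × 5^2 × 19 × 23 = 131100.
Smallest multiple of 131100 that is ≥ 1086492: ⌈1086492/131100⌉ × 131100 = 9 × 131100 = 1179900.

1179900 seconds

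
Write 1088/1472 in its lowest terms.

17/23

1088 = 2^6 × 17
1472 = 2^6 × 23
gcd(1088, 1472) = 2^6 = 64.
Divide numerator and denominator by 64: 1088/1472 = 17/23.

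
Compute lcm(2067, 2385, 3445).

2067 = 3 × 13 × 53
2385 = 3^2 × 5 × 53
3445 = 5 × 13 × 53
LCM(2067, 2385, 3445) = 3^2 × 5 × 13 × 53 = 31005.

31005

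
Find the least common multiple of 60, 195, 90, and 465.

60 = 2^2 × 3 × 5
195 = 3 × 5 × 13
90 = 2 × 3^2 × 5
465 = 3 × 5 × 31
LCM(60, 195, 90, 465) = 2^2 × 3^2 × 5 × 13 × 31 = 72540.

72540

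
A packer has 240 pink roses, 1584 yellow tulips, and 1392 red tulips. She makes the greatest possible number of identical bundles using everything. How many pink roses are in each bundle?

5

Number of bundles = gcd(240, 1584, 1392).
240 = 2^4 × 3 × 5
1584 = 2^4 × 3^2 × 11
1392 = 2^4 × 3 × 29
gcd(240, 1584, 1392) = 2^4 × 3 = 48.
pink roses per bundle = 240 / 48 = 5.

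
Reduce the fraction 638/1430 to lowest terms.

29/65

638 = 2 × 11 × 29
1430 = 2 × 5 × 11 × 13
gcd(638, 1430) = 2 × 11 = 22.
Divide numerator and denominator by 22: 638/1430 = 29/65.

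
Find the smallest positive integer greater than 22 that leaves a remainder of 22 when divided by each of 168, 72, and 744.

N − 22 must be a common multiple of 168, 72, and 744.
168 = 2^3 × 3 × 7
72 = 2^3 × 3^2
744 = 2^3 × 3 × 31
LCM(168, 72, 744) = 2^3 × 3^2 × 7 × 31 = 15624.
Smallest N > 22 is LCM + 22 = 15624 + 22 = 15646.

15646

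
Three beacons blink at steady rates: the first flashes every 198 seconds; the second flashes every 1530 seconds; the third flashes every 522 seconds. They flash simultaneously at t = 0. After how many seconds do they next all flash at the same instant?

488070 seconds

We need the least common multiple of the intervals.
198 = 2 × 3^2 × 11
1530 = 2 × 3^2 × 5 × 17
522 = 2 × 3^2 × 29
LCM(198, 1530, 522) = 2 × 3^2 × 5 × 11 × 17 × 29 = 488070.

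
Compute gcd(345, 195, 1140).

345 = 3 × 5 × 23
195 = 3 × 5 × 13
1140 = 2^2 × 3 × 5 × 19
gcd(345, 195, 1140) = 3 × 5 = 15.

15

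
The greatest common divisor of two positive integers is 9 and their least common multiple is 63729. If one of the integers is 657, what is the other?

873

For two integers, gcd × lcm = product, so the other is (9 × 63729) / 657 = 573561 / 657 = 873.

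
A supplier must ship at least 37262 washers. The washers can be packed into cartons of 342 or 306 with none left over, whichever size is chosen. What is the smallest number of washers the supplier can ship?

The number of washers must be a common multiple of 342 and 306, so a multiple of their LCM.
342 = 2 × 3^2 × 19
306 = 2 × 3^2 × 17
LCM(342, 306) = 2 × 3^2 × 17 × 19 = 5814.
Smallest multiple of 5814 that is ≥ 37262: ⌈37262/5814⌉ × 5814 = 7 × 5814 = 40698.

40698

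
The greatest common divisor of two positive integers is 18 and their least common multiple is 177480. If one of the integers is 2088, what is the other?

1530

For two integers, gcd × lcm = product, so the other is (18 × 177480) / 2088 = 3194640 / 2088 = 1530.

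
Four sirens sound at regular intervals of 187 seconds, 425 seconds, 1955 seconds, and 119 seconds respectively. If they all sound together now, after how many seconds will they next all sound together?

They coincide at every common multiple of the periods; the first is the LCM.
187 = 11 × 17
425 = 5^2 × 17
1955 = 5 × 17 × 23
119 = 7 × 17
LCM(187, 425, 1955, 119) = 5^2 × 7 × 11 × 17 × 23 = 752675.

752675 seconds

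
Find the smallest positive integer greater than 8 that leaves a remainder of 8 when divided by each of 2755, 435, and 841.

N − 8 must be a common multiple of 2755, 435, and 841.
2755 = 5 × 19 × 29
435 = 3 × 5 × 29
841 = 29^2
LCM(2755, 435, 841) = 3 × 5 × 19 × 29^2 = 239685.
Smallest N > 8 is LCM + 8 = 239685 + 8 = 239693.

239693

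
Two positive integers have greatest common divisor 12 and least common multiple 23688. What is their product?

For any two positive integers, gcd × lcm = product = 12 × 23688 = 284256.

284256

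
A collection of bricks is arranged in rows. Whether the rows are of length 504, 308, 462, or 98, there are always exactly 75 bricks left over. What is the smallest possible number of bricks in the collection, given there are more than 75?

N − 75 must be a common multiple of 504, 308, 462, and 98.
504 = 2^3 × 3^2 × 7
308 = 2^2 × 7 × 11
462 = 2 × 3 × 7 × 11
98 = 2 × 7^2
LCM(504, 308, 462, 98) = 2^3 × 3^2 × 7^2 × 11 = 38808.
Smallest N > 75 is LCM + 75 = 38808 + 75 = 38883.

38883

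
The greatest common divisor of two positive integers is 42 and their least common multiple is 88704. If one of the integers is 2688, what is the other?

For two integers, gcd × lcm = product, so the other is (42 × 88704) / 2688 = 3725568 / 2688 = 1386.

1386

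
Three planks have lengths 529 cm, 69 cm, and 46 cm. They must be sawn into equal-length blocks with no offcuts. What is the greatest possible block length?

23 cm

This is the greatest common divisor of 529, 69, and 46.
529 = 23^2
69 = 3 × 23
46 = 2 × 23
gcd(529, 69, 46) = 23.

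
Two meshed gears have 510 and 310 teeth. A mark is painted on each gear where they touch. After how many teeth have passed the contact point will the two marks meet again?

15810 teeth

We need the least common multiple of the intervals.
510 = 2 × 3 × 5 × 17
310 = 2 × 5 × 31
LCM(510, 310) = 2 × 3 × 5 × 17 × 31 = 15810.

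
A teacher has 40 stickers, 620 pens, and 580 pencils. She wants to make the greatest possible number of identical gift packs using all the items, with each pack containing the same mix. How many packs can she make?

The pack count must divide each quantity, so the greatest is gcd(40, 620, 580).
40 = 2^3 × 5
620 = 2^2 × 5 × 31
580 = 2^2 × 5 × 29
gcd(40, 620, 580) = 2^2 × 5 = 20.

20 packs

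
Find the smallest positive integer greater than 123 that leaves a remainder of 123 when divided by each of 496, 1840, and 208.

N − 123 must be a common multiple of 496, 1840, and 208.
496 = 2^4 × 31
1840 = 2^4 × 5 × 23
208 = 2^4 × 13
LCM(496, 1840, 208) = 2^4 × 5 × 13 × 23 × 31 = 741520.
Smallest N > 123 is LCM + 123 = 741520 + 123 = 741643.

741643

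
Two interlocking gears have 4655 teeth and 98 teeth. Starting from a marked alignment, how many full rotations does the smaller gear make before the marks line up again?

95 rotations

They are all back at their starting positions together after one LCM of the periods.
4655 = 5 × 7^2 × 19
98 = 2 × 7^2
LCM(4655, 98) = 2 × 5 × 7^2 × 19 = 9310.
Rotations for period 98: 9310 / 98 = 95.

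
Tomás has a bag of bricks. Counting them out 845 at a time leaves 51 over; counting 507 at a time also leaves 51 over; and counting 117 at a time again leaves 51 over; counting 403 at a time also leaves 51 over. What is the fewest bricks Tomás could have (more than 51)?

N − 51 must be a common multiple of 845, 507, 117, and 403.
845 = 5 × 13^2
507 = 3 × 13^2
117 = 3^2 × 13
403 = 13 × 31
LCM(845, 507, 117, 403) = 3^2 × 5 × 13^2 × 31 = 235755.
Smallest N > 51 is LCM + 51 = 235755 + 51 = 235806.

235806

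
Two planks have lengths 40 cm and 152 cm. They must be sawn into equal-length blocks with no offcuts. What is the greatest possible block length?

This is the greatest common divisor of 40 and 152.
40 = 2^3 × 5
152 = 2^3 × 19
gcd(40, 152) = 2^3 = 8.

8 cm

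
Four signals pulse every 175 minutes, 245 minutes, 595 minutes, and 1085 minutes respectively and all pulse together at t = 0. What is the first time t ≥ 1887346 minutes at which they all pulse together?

1936725 minutes

Joint pulses occur at multiples of LCM(175, 245, 595, 1085).
175 = 5^2 × 7
245 = 5 × 7^2
595 = 5 × 7 × 17
1085 = 5 × 7 × 31
LCM(175, 245, 595, 1085) = 5^2 × 7^2 × 17 × 31 = 645575.
Smallest multiple of 645575 that is ≥ 1887346: ⌈1887346/645575⌉ × 645575 = 3 × 645575 = 1936725.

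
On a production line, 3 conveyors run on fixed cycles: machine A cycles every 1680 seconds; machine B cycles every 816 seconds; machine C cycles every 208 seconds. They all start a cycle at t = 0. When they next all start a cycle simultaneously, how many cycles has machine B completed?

455 cycles

The first common completion time is the LCM of the periods.
1680 = 2^4 × 3 × 5 × 7
816 = 2^4 × 3 × 17
208 = 2^4 × 13
LCM(1680, 816, 208) = 2^4 × 3 × 5 × 7 × 13 × 17 = 371280.
Cycles for period 816: 371280 / 816 = 455.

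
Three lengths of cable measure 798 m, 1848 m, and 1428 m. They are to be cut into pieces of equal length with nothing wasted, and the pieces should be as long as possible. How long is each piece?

42 m

The greatest length dividing all of 798, 1848, and 1428 is their gcd.
798 = 2 × 3 × 7 × 19
1848 = 2^3 × 3 × 7 × 11
1428 = 2^2 × 3 × 7 × 17
gcd(798, 1848, 1428) = 2 × 3 × 7 = 42.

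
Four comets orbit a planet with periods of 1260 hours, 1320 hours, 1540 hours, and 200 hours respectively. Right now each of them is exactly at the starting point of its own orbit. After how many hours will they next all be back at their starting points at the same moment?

138600 hours

We need the least common multiple of the intervals.
1260 = 2^2 × 3^2 × 5 × 7
1320 = 2^3 × 3 × 5 × 11
1540 = 2^2 × 5 × 7 × 11
200 = 2^3 × 5^2
LCM(1260, 1320, 1540, 200) = 2^3 × 3^2 × 5^2 × 7 × 11 = 138600.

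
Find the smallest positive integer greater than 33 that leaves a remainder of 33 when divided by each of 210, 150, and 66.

N − 33 must be a common multiple of 210, 150, and 66.
210 = 2 × 3 × 5 × 7
150 = 2 × 3 × 5^2
66 = 2 × 3 × 11
LCM(210, 150, 66) = 2 × 3 × 5^2 × 7 × 11 = 11550.
Smallest N > 33 is LCM + 33 = 11550 + 33 = 11583.

11583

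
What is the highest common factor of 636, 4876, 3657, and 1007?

53

636 = 2^2 × 3 × 53
4876 = 2^2 × 23 × 53
3657 = 3 × 23 × 53
1007 = 19 × 53
gcd(636, 4876, 3657, 1007) = 53.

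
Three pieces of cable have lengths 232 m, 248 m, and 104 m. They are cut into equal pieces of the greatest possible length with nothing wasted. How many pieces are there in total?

Piece length = gcd(232, 248, 104).
232 = 2^3 × 29
248 = 2^3 × 31
104 = 2^3 × 13
gcd(232, 248, 104) = 2^3 = 8.
Total pieces = 232/8 + 248/8 + 104/8 = 29 + 31 + 13 = 73.

73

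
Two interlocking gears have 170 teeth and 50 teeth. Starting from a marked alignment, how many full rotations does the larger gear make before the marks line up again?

The first common completion time is the LCM of the periods.
170 = 2 × 5 × 17
50 = 2 × 5^2
LCM(170, 50) = 2 × 5^2 × 17 = 850.
Rotations for period 170: 850 / 170 = 5.

5 rotations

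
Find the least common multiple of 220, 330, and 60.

220 = 2^2 × 5 × 11
330 = 2 × 3 × 5 × 11
60 = 2^2 × 3 × 5
LCM(220, 330, 60) = 2^2 × 3 × 5 × 11 = 660.

660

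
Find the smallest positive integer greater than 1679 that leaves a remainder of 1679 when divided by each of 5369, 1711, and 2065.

N − 1679 must be a common multiple of 5369, 1711, and 2065.
5369 = 7 × 13 × 59
1711 = 29 × 59
2065 = 5 × 7 × 59
LCM(5369, 1711, 2065) = 5 × 7 × 13 × 29 × 59 = 778505.
Smallest N > 1679 is LCM + 1679 = 778505 + 1679 = 780184.

780184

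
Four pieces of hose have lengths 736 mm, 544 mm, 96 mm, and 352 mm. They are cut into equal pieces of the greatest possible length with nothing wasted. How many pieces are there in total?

Piece length = gcd(736, 544, 96, 352).
736 = 2^5 × 23
544 = 2^5 × 17
96 = 2^5 × 3
352 = 2^5 × 11
gcd(736, 544, 96, 352) = 2^5 = 32.
Total pieces = 736/32 + 544/32 + 96/32 + 352/32 = 23 + 17 + 3 + 11 = 54.

54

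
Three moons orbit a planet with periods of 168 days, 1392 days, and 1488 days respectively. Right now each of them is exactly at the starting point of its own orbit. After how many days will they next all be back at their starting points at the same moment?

We need the least common multiple of the intervals.
168 = 2^3 × 3 × 7
1392 = 2^4 × 3 × 29
1488 = 2^4 × 3 × 31
LCM(168, 1392, 1488) = 2^4 × 3 × 7 × 29 × 31 = 302064.

302064 days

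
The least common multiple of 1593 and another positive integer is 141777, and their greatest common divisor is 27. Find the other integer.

2403

gcd × lcm = product of the two integers, so the other integer is (27 × 141777) / 1593 = 2403.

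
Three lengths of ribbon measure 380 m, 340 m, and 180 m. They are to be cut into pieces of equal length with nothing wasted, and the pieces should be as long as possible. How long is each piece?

Each piece length must divide every original length, so the longest possible is gcd(380, 340, 180).
380 = 2^2 × 5 × 19
340 = 2^2 × 5 × 17
180 = 2^2 × 3^2 × 5
gcd(380, 340, 180) = 2^2 × 5 = 20.

20 m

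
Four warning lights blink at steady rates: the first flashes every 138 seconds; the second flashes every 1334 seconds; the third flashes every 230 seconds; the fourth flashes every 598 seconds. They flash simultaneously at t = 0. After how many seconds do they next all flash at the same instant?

260130 seconds

We need the least common multiple of the intervals.
138 = 2 × 3 × 23
1334 = 2 × 23 × 29
230 = 2 × 5 × 23
598 = 2 × 13 × 23
LCM(138, 1334, 230, 598) = 2 × 3 × 5 × 13 × 23 × 29 = 260130.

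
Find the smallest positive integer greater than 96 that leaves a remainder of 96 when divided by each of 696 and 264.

N − 96 must be a common multiple of 696 and 264.
696 = 2^3 × 3 × 29
264 = 2^3 × 3 × 11
LCM(696, 264) = 2^3 × 3 × 11 × 29 = 7656.
Smallest N > 96 is LCM + 96 = 7656 + 96 = 7752.

7752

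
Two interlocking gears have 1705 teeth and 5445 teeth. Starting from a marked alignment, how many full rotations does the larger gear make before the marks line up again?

All finish a whole number of cycles simultaneously at t = LCM of the periods.
1705 = 5 × 11 × 31
5445 = 3^2 × 5 × 11^2
LCM(1705, 5445) = 3^2 × 5 × 11^2 × 31 = 168795.
Rotations for period 5445: 168795 / 5445 = 31.

31 rotations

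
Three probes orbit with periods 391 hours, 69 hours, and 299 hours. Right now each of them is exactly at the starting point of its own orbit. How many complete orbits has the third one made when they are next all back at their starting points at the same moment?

51 orbits

The first common completion time is the LCM of the periods.
391 = 17 × 23
69 = 3 × 23
299 = 13 × 23
LCM(391, 69, 299) = 3 × 13 × 17 × 23 = 15249.
Orbits for period 299: 15249 / 299 = 51.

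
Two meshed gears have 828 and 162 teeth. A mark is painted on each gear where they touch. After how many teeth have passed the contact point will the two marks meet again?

7452 teeth

The first simultaneous occurrence is after LCM of the individual periods.
828 = 2^2 × 3^2 × 23
162 = 2 × 3^4
LCM(828, 162) = 2^2 × 3^4 × 23 = 7452.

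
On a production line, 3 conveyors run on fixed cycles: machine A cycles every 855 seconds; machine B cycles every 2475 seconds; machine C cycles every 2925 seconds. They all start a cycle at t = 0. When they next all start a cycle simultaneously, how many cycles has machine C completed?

209 cycles

All finish a whole number of cycles simultaneously at t = LCM of the periods.
855 = 3^2 × 5 × 19
2475 = 3^2 × 5^2 × 11
2925 = 3^2 × 5^2 × 13
LCM(855, 2475, 2925) = 3^2 × 5^2 × 11 × 13 × 19 = 611325.
Cycles for period 2925: 611325 / 2925 = 209.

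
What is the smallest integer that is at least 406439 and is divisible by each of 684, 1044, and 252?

416556

The integer must be a common multiple of 684, 1044, and 252, so a multiple of their LCM.
684 = 2^2 × 3^2 × 19
1044 = 2^2 × 3^2 × 29
252 = 2^2 × 3^2 × 7
LCM(684, 1044, 252) = 2^2 × 3^2 × 7 × 19 × 29 = 138852.
Smallest multiple of 138852 that is ≥ 406439: ⌈406439/138852⌉ × 138852 = 3 × 138852 = 416556.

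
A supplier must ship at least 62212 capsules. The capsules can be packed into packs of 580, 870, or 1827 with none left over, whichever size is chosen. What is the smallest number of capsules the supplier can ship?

73080

The number of capsules must be a common multiple of 580, 870, and 1827, so a multiple of their LCM.
580 = 2^2 × 5 × 29
870 = 2 × 3 × 5 × 29
1827 = 3^2 × 7 × 29
LCM(580, 870, 1827) = 2^2 × 3^2 × 5 × 7 × 29 = 36540.
Smallest multiple of 36540 that is ≥ 62212: ⌈62212/36540⌉ × 36540 = 2 × 36540 = 73080.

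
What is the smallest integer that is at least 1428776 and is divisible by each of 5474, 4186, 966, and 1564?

The integer must be a common multiple of 5474, 4186, 966, and 1564, so a multiple of their LCM.
5474 = 2 × 7 × 17 × 23
4186 = 2 × 7 × 13 × 23
966 = 2 × 3 × 7 × 23
1564 = 2^2 × 17 × 23
LCM(5474, 4186, 966, 1564) = 2^2 × 3 × 7 × 13 × 17 × 23 = 426972.
Smallest multiple of 426972 that is ≥ 1428776: ⌈1428776/426972⌉ × 426972 = 4 × 426972 = 1707888.

1707888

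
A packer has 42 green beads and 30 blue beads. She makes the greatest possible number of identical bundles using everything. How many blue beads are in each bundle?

Number of bundles = gcd(42, 30).
42 = 2 × 3 × 7
30 = 2 × 3 × 5
gcd(42, 30) = 2 × 3 = 6.
blue beads per bundle = 30 / 6 = 5.

5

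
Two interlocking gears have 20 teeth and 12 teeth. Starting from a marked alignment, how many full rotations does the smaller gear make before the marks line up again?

5 rotations

All finish a whole number of cycles simultaneously at t = LCM of the periods.
20 = 2^2 × 5
12 = 2^2 × 3
LCM(20, 12) = 2^2 × 3 × 5 = 60.
Rotations for period 12: 60 / 12 = 5.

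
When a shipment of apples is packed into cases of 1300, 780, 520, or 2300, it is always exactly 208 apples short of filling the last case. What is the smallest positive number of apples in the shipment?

179192

Being 208 short of a full case of size k means N ≡ −208 (mod k), i.e. N + 208 is a multiple of each size.
1300 = 2^2 × 5^2 × 13
780 = 2^2 × 3 × 5 × 13
520 = 2^3 × 5 × 13
2300 = 2^2 × 5^2 × 23
LCM(1300, 780, 520, 2300) = 2^3 × 3 × 5^2 × 13 × 23 = 179400.
Smallest positive N is 179400 − 208 = 179192.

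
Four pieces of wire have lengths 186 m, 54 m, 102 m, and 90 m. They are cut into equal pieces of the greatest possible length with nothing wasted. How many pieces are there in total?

72

Piece length = gcd(186, 54, 102, 90).
186 = 2 × 3 × 31
54 = 2 × 3^3
102 = 2 × 3 × 17
90 = 2 × 3^2 × 5
gcd(186, 54, 102, 90) = 2 × 3 = 6.
Total pieces = 186/6 + 54/6 + 102/6 + 90/6 = 31 + 9 + 17 + 15 = 72.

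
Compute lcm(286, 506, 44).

13156

286 = 2 × 11 × 13
506 = 2 × 11 × 23
44 = 2^2 × 11
LCM(286, 506, 44) = 2^2 × 11 × 13 × 23 = 13156.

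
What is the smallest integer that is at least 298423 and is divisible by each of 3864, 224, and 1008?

324576

The integer must be a common multiple of 3864, 224, and 1008, so a multiple of their LCM.
3864 = 2^3 × 3 × 7 × 23
224 = 2^5 × 7
1008 = 2^4 × 3^2 × 7
LCM(3864, 224, 1008) = 2^5 × 3^2 × 7 × 23 = 46368.
Smallest multiple of 46368 that is ≥ 298423: ⌈298423/46368⌉ × 46368 = 7 × 46368 = 324576.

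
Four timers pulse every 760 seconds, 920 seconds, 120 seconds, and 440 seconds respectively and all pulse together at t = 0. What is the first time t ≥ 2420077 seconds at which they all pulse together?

Joint pulses occur at multiples of LCM(760, 920, 120, 440).
760 = 2^3 × 5 × 19
920 = 2^3 × 5 × 23
120 = 2^3 × 3 × 5
440 = 2^3 × 5 × 11
LCM(760, 920, 120, 440) = 2^3 × 3 × 5 × 11 × 19 × 23 = 576840.
Smallest multiple of 576840 that is ≥ 2420077: ⌈2420077/576840⌉ × 576840 = 5 × 576840 = 2884200.

2884200 seconds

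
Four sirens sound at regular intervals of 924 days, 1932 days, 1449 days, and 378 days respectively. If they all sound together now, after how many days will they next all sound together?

They coincide at every common multiple of the periods; the first is the LCM.
924 = 2^2 × 3 × 7 × 11
1932 = 2^2 × 3 × 7 × 23
1449 = 3^2 × 7 × 23
378 = 2 × 3^3 × 7
LCM(924, 1932, 1449, 378) = 2^2 × 3^3 × 7 × 11 × 23 = 191268.

191268 days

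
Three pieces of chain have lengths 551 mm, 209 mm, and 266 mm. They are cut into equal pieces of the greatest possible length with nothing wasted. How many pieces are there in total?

54

Piece length = gcd(551, 209, 266).
551 = 19 × 29
209 = 11 × 19
266 = 2 × 7 × 19
gcd(551, 209, 266) = 19.
Total pieces = 551/19 + 209/19 + 266/19 = 29 + 11 + 14 = 54.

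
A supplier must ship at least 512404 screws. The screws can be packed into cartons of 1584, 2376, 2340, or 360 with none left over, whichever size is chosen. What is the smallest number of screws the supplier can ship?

The number of screws must be a common multiple of 1584, 2376, 2340, and 360, so a multiple of their LCM.
1584 = 2^4 × 3^2 × 11
2376 = 2^3 × 3^3 × 11
2340 = 2^2 × 3^2 × 5 × 13
360 = 2^3 × 3^2 × 5
LCM(1584, 2376, 2340, 360) = 2^4 × 3^3 × 5 × 11 × 13 = 308880.
Smallest multiple of 308880 that is ≥ 512404: ⌈512404/308880⌉ × 308880 = 2 × 308880 = 617760.

617760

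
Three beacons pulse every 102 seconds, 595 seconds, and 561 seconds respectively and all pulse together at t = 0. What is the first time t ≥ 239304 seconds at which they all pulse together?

Joint pulses occur at multiples of LCM(102, 595, 561).
102 = 2 × 3 × 17
595 = 5 × 7 × 17
561 = 3 × 11 × 17
LCM(102, 595, 561) = 2 × 3 × 5 × 7 × 11 × 17 = 39270.
Smallest multiple of 39270 that is ≥ 239304: ⌈239304/39270⌉ × 39270 = 7 × 39270 = 274890.

274890 seconds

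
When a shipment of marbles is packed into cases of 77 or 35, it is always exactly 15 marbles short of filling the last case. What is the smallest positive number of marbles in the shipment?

Being 15 short of a full case of size k means N ≡ −15 (mod k), i.e. N + 15 is a multiple of each size.
77 = 7 × 11
35 = 5 × 7
LCM(77, 35) = 5 × 7 × 11 = 385.
Smallest positive N is 385 − 15 = 370.

370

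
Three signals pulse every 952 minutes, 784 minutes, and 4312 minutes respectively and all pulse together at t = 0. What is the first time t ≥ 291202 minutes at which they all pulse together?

293216 minutes

Joint pulses occur at multiples of LCM(952, 784, 4312).
952 = 2^3 × 7 × 17
784 = 2^4 × 7^2
4312 = 2^3 × 7^2 × 11
LCM(952, 784, 4312) = 2^4 × 7^2 × 11 × 17 = 146608.
Smallest multiple of 146608 that is ≥ 291202: ⌈291202/146608⌉ × 146608 = 2 × 146608 = 293216.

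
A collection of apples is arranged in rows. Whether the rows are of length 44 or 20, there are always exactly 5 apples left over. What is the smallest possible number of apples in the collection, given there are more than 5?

N − 5 must be a common multiple of 44 and 20.
44 = 2^2 × 11
20 = 2^2 × 5
LCM(44, 20) = 2^2 × 5 × 11 = 220.
Smallest N > 5 is LCM + 5 = 220 + 5 = 225.

225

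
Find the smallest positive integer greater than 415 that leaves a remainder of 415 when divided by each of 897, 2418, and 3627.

167257

N − 415 must be a common multiple of 897, 2418, and 3627.
897 = 3 × 13 × 23
2418 = 2 × 3 × 13 × 31
3627 = 3^2 × 13 × 31
LCM(897, 2418, 3627) = 2 × 3^2 × 13 × 23 × 31 = 166842.
Smallest N > 415 is LCM + 415 = 166842 + 415 = 167257.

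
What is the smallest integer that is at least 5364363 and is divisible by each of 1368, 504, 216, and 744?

The integer must be a common multiple of 1368, 504, 216, and 744, so a multiple of their LCM.
1368 = 2^3 × 3^2 × 19
504 = 2^3 × 3^2 × 7
216 = 2^3 × 3^3
744 = 2^3 × 3 × 31
LCM(1368, 504, 216, 744) = 2^3 × 3^3 × 7 × 19 × 31 = 890568.
Smallest multiple of 890568 that is ≥ 5364363: ⌈5364363/890568⌉ × 890568 = 7 × 890568 = 6233976.

6233976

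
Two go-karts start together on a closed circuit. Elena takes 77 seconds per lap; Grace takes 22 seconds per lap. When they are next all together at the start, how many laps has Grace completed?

All finish a whole number of cycles simultaneously at t = LCM of the periods.
77 = 7 × 11
22 = 2 × 11
LCM(77, 22) = 2 × 7 × 11 = 154.
Laps for period 22: 154 / 22 = 7.

7 laps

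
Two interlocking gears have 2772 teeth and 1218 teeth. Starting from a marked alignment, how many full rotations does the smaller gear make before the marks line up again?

The first common completion time is the LCM of the periods.
2772 = 2^2 × 3^2 × 7 × 11
1218 = 2 × 3 × 7 × 29
LCM(2772, 1218) = 2^2 × 3^2 × 7 × 11 × 29 = 80388.
Rotations for period 1218: 80388 / 1218 = 66.

66 rotations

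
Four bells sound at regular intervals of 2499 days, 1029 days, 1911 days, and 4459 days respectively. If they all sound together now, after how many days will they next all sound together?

They coincide at every common multiple of the periods; the first is the LCM.
2499 = 3 × 7^2 × 17
1029 = 3 × 7^3
1911 = 3 × 7^2 × 13
4459 = 7^3 × 13
LCM(2499, 1029, 1911, 4459) = 3 × 7^3 × 13 × 17 = 227409.

227409 days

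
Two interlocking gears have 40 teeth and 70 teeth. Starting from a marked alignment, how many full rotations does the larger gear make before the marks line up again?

They are all back at their starting positions together after one LCM of the periods.
40 = 2^3 × 5
70 = 2 × 5 × 7
LCM(40, 70) = 2^3 × 5 × 7 = 280.
Rotations for period 70: 280 / 70 = 4.

4 rotations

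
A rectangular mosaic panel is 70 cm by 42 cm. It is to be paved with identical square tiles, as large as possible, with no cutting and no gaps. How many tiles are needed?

15

Tile side = gcd(70, 42).
70 = 2 × 5 × 7
42 = 2 × 3 × 7
gcd(70, 42) = 2 × 7 = 14.
Tiles: (70/14) × (42/14) = 5 × 3 = 15.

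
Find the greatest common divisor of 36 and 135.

36 = 2^2 × 3^2
135 = 3^3 × 5
gcd(36, 135) = 3^2 = 9.

9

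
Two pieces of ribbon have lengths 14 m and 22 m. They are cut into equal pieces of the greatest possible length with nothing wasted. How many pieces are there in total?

Piece length = gcd(14, 22).
14 = 2 × 7
22 = 2 × 11
gcd(14, 22) = 2.
Total pieces = 14/2 + 22/2 = 7 + 11 = 18.

18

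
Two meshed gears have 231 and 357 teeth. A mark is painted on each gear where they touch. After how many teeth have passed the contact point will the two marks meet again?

3927 teeth

They coincide at every common multiple of the periods; the first is the LCM.
231 = 3 × 7 × 11
357 = 3 × 7 × 17
LCM(231, 357) = 3 × 7 × 11 × 17 = 3927.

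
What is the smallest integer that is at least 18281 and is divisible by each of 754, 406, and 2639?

The integer must be a common multiple of 754, 406, and 2639, so a multiple of their LCM.
754 = 2 × 13 × 29
406 = 2 × 7 × 29
2639 = 7 × 13 × 29
LCM(754, 406, 2639) = 2 × 7 × 13 × 29 = 5278.
Smallest multiple of 5278 that is ≥ 18281: ⌈18281/5278⌉ × 5278 = 4 × 5278 = 21112.

21112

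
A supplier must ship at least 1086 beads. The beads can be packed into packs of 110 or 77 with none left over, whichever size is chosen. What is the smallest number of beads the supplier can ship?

The number of beads must be a common multiple of 110 and 77, so a multiple of their LCM.
110 = 2 × 5 × 11
77 = 7 × 11
LCM(110, 77) = 2 × 5 × 7 × 11 = 770.
Smallest multiple of 770 that is ≥ 1086: ⌈1086/770⌉ × 770 = 2 × 770 = 1540.

1540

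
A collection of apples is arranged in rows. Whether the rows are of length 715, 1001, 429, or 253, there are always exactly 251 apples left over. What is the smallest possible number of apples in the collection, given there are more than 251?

N − 251 must be a common multiple of 715, 1001, 429, and 253.
715 = 5 × 11 × 13
1001 = 7 × 11 × 13
429 = 3 × 11 × 13
253 = 11 × 23
LCM(715, 1001, 429, 253) = 3 × 5 × 7 × 11 × 13 × 23 = 345345.
Smallest N > 251 is LCM + 251 = 345345 + 251 = 345596.

345596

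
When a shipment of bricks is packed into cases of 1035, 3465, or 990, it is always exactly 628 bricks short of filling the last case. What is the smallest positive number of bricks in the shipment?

158762

Being 628 short of a full case of size k means N ≡ −628 (mod k), i.e. N + 628 is a multiple of each size.
1035 = 3^2 × 5 × 23
3465 = 3^2 × 5 × 7 × 11
990 = 2 × 3^2 × 5 × 11
LCM(1035, 3465, 990) = 2 × 3^2 × 5 × 7 × 11 × 23 = 159390.
Smallest positive N is 159390 − 628 = 158762.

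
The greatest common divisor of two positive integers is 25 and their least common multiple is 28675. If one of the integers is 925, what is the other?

775

For two integers, gcd × lcm = product, so the other is (25 × 28675) / 925 = 716875 / 925 = 775.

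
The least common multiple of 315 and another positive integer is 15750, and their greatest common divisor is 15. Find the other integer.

gcd × lcm = product of the two integers, so the other integer is (15 × 15750) / 315 = 750.

750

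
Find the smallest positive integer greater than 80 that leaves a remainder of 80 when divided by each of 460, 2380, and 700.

N − 80 must be a common multiple of 460, 2380, and 700.
460 = 2^2 × 5 × 23
2380 = 2^2 × 5 × 7 × 17
700 = 2^2 × 5^2 × 7
LCM(460, 2380, 700) = 2^2 × 5^2 × 7 × 17 × 23 = 273700.
Smallest N > 80 is LCM + 80 = 273700 + 80 = 273780.

273780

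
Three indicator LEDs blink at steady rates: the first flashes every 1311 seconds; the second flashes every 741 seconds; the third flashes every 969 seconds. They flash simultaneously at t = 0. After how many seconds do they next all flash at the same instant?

They coincide at every common multiple of the periods; the first is the LCM.
1311 = 3 × 19 × 23
741 = 3 × 13 × 19
969 = 3 × 17 × 19
LCM(1311, 741, 969) = 3 × 13 × 17 × 19 × 23 = 289731.

289731 seconds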